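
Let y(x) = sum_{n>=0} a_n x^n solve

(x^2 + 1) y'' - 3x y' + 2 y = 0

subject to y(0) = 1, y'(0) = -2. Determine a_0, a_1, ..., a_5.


Ansatz: y(x) = sum_{n>=0} a_n x^n, so y'(x) = sum_{n>=1} n a_n x^(n-1) and y''(x) = sum_{n>=2} n(n-1) a_n x^(n-2).
Substitute into P(x) y'' + Q(x) y' + R(x) y = 0 with P(x) = x^2 + 1, Q(x) = -3x, R(x) = 2, and match powers of x.
Initial conditions: a_0 = 1, a_1 = -2.
Setting the coefficient of each power of x to zero and solving order by order (substituting the coefficients already found):
  x^0: 2 a_2 + 2 a_0 = 0  ->  2 a_2 = -2 a_0 = -2  ->  a_2 = -1
  x^1: 6 a_3 - a_1 = 0  ->  6 a_3 = a_1 = -2  ->  a_3 = -1/3
  x^2: 12 a_4 - 2 a_2 = 0  ->  12 a_4 = 2 a_2 = -2  ->  a_4 = -1/6
  x^3: 20 a_5 - a_3 = 0  ->  20 a_5 = a_3 = -1/3  ->  a_5 = -1/60
Truncated series: y(x) = 1 - 2 x - x^2 - (1/3) x^3 - (1/6) x^4 - (1/60) x^5 + O(x^6).

a_0 = 1; a_1 = -2; a_2 = -1; a_3 = -1/3; a_4 = -1/6; a_5 = -1/60


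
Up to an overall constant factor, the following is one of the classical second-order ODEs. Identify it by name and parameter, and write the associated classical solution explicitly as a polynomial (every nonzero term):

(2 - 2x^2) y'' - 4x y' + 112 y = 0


All three coefficients share the factor 2; dividing through by 2 gives  (1 - x^2) y'' - 2x y' + 56 y = 0.
This matches the Legendre equation (1 - x^2) y'' - 2x y' + n(n+1) y = 0 (note the -2x y' term) with n(n+1) = 56, so n = 7; the polynomial solution is P_7(x).
With y = sum_k a_k x^k, matching x^k gives (k+2)(k+1) a_{k+2} = [k(k+1) - n(n+1)] a_k = (k - 7)(k + 8) a_k. The right side vanishes at k = 7, so the series with the parity of 7 terminates at degree 7.
Standard normalization (P_n(1) = 1): leading coefficient (2n)!/(2^n (n!)^2) = 87178291200/(128*25401600) = 429/16, so a_7 = 429/16. Work downward with a_k = (k+1)(k+2) a_{k+2} / ((k - 7)(k + 8)):
  a_5 = (6)(7)(429/16) / ((5 - 7)(5 + 8)) = (9009/8)/(-26) = -693/16
  a_3 = (4)(5)(-693/16) / ((3 - 7)(3 + 8)) = (-3465/4)/(-44) = 315/16
  a_1 = (2)(3)(315/16) / ((1 - 7)(1 + 8)) = (945/8)/(-54) = -35/16
Hence P_7(x) = 429 x^7/16 - 693 x^5/16 + 315 x^3/16 - 35 x/16.

P_7(x); series = 429 x^7/16 - 693 x^5/16 + 315 x^3/16 - 35 x/16


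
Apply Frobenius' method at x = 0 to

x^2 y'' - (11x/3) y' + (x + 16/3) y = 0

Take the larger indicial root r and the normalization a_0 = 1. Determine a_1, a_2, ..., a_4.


Write in Frobenius form y'' + (p(x)/x) y' + (q(x)/x^2) y = 0:
  p(x) = -11/3,  q(x) = x + 16/3.
Indicial equation: r(r-1) + (-11/3) r + (16/3) = 0 -> roots r_1 = 8/3, r_2 = 2.
Take r = r_1 = 8/3. Let y(x) = x^r sum_{n>=0} a_n x^n with a_0 = 1.
Substitute y = x^r sum a_n x^n and match x^{r+n}. The recurrence is
  D(n) a_n + 1 a_{n-1} = 0,  where D(n) = (r+n)(r+n-1) + (-11/3)(r+n) + (16/3).
  a_n = -1 / D(n) * a_{n-1}.
Since the indicial polynomial factors as (r - r_1)(r - r_2), D(n) = (r_1 + n - r_1)(r_1 + n - r_2) = n(n + 2/3).
Evaluating step by step (a_0 = 1):
  n = 1: D(1) = 1(1 + 2/3) = 5/3; numerator = -1(1) = -1; a_1 = (-1)/(5/3) = -3/5
  n = 2: D(2) = 2(2 + 2/3) = 16/3; numerator = -1(-3/5) = 3/5; a_2 = (3/5)/(16/3) = 9/80
  n = 3: D(3) = 3(3 + 2/3) = 11; numerator = -1(9/80) = -9/80; a_3 = (-9/80)/(11) = -9/880
  n = 4: D(4) = 4(4 + 2/3) = 56/3; numerator = -1(-9/880) = 9/880; a_4 = (9/880)/(56/3) = 27/49280

r = 8/3; a_0 = 1; a_1 = -3/5; a_2 = 9/80; a_3 = -9/880; a_4 = 27/49280


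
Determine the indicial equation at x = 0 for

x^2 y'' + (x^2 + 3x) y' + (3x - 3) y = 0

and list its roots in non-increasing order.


Divide by x^2 to reach normal form y'' + P_1(x) y' + P_2(x) y = 0 with P_1(x) = 1 + 3/x and P_2(x) = 3/x - 3/x^2.
x = 0 is a singular point because the y'-coefficient 1 + 3/x has a pole at x = 0 and the y-coefficient 3/x - 3/x^2 has a pole at x = 0.
It is a regular singular point because x P_1(x) = p(x) = x + 3 and x^2 P_2(x) = q(x) = 3x - 3 are polynomials, hence analytic at x = 0.
p(0) = 3,  q(0) = -3.
Indicial equation: r(r-1) + p(0) r + q(0) = 0, i.e. r^2 + (p(0) - 1) r + q(0) = 0, i.e. r^2 + 2 r - 3 = 0.
Discriminant: (2)^2 - 4(-3) = 16, so r = (-2 ± 4)/2.
Solving: r_1 = 1, r_2 = -3.

indicial: r^2 + 2 r - 3 = 0; roots r_1 = 1, r_2 = -3


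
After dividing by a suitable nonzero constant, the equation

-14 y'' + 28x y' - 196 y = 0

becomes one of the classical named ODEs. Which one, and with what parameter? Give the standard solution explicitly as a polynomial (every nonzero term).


All three coefficients share the factor -14; dividing through by -14 gives  y'' - 2x y' + 14 y = 0.
This matches the Hermite equation y'' - 2x y' + 2n y = 0 with 2n = 14, so n = 7; the polynomial solution is H_7(x).
With y = sum_k a_k x^k, matching x^k gives (k+2)(k+1) a_{k+2} = 2(k - n) a_k = 2(k - 7) a_k. The right side vanishes at k = 7, so the series with the parity of 7 terminates at degree 7.
Standard normalization: leading coefficient of H_n is 2^n, so a_7 = 2^7 = 128. Work downward with a_k = (k+1)(k+2) a_{k+2} / (2(k - n)):
  a_5 = (6)(7)(128) / (2(5 - 7)) = 5376/(-4) = -1344
  a_3 = (4)(5)(-1344) / (2(3 - 7)) = -26880/(-8) = 3360
  a_1 = (2)(3)(3360) / (2(1 - 7)) = 20160/(-12) = -1680
Hence H_7(x) = 128 x^7 - 1344 x^5 + 3360 x^3 - 1680 x.

H_7(x); series = 128 x^7 - 1344 x^5 + 3360 x^3 - 1680 x


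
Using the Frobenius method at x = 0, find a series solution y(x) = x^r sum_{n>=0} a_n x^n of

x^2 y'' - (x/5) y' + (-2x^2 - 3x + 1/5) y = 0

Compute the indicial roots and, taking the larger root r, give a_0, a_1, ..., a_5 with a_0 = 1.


Write in Frobenius form y'' + (p(x)/x) y' + (q(x)/x^2) y = 0:
  p(x) = -1/5,  q(x) = -2x^2 - 3x + 1/5.
Indicial equation: r(r-1) + (-1/5) r + (1/5) = 0 -> roots r_1 = 1, r_2 = 1/5.
Take r = r_1 = 1. Let y(x) = x^r sum_{n>=0} a_n x^n with a_0 = 1.
Substitute y = x^r sum a_n x^n and match x^{r+n}. The recurrence is
  D(n) a_n - 3 a_{n-1} - 2 a_{n-2} = 0,  where D(n) = (r+n)(r+n-1) + (-1/5)(r+n) + (1/5).
  a_n = [3 a_{n-1} + 2 a_{n-2}] / D(n).
Since the indicial polynomial factors as (r - r_1)(r - r_2), D(n) = (r_1 + n - r_1)(r_1 + n - r_2) = n(n + 4/5).
Evaluating step by step (a_0 = 1):
  n = 1: D(1) = 1(1 + 4/5) = 9/5; numerator = 3(1) = 3; a_1 = (3)/(9/5) = 5/3
  n = 2: D(2) = 2(2 + 4/5) = 28/5; numerator = 3(5/3) + 2(1) = 7; a_2 = (7)/(28/5) = 5/4
  n = 3: D(3) = 3(3 + 4/5) = 57/5; numerator = 3(5/4) + 2(5/3) = 85/12; a_3 = (85/12)/(57/5) = 425/684
  n = 4: D(4) = 4(4 + 4/5) = 96/5; numerator = 3(425/684) + 2(5/4) = 995/228; a_4 = (995/228)/(96/5) = 4975/21888
  n = 5: D(5) = 5(5 + 4/5) = 29; numerator = 3(4975/21888) + 2(425/684) = 42125/21888; a_5 = (42125/21888)/(29) = 42125/634752

r = 1; a_0 = 1; a_1 = 5/3; a_2 = 5/4; a_3 = 425/684; a_4 = 4975/21888; a_5 = 42125/634752


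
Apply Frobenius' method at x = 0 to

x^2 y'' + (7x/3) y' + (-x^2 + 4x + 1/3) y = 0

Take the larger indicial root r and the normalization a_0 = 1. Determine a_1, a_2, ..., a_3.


Write in Frobenius form y'' + (p(x)/x) y' + (q(x)/x^2) y = 0:
  p(x) = 7/3,  q(x) = -x^2 + 4x + 1/3.
Indicial equation: r(r-1) + (7/3) r + (1/3) = 0 -> roots r_1 = -1/3, r_2 = -1.
Take r = r_1 = -1/3. Let y(x) = x^r sum_{n>=0} a_n x^n with a_0 = 1.
Substitute y = x^r sum a_n x^n and match x^{r+n}. The recurrence is
  D(n) a_n + 4 a_{n-1} - 1 a_{n-2} = 0,  where D(n) = (r+n)(r+n-1) + (7/3)(r+n) + (1/3).
  a_n = [-4 a_{n-1} + 1 a_{n-2}] / D(n).
Since the indicial polynomial factors as (r - r_1)(r - r_2), D(n) = (r_1 + n - r_1)(r_1 + n - r_2) = n(n + 2/3).
Evaluating step by step (a_0 = 1):
  n = 1: D(1) = 1(1 + 2/3) = 5/3; numerator = -4(1) = -4; a_1 = (-4)/(5/3) = -12/5
  n = 2: D(2) = 2(2 + 2/3) = 16/3; numerator = -4(-12/5) + 1(1) = 53/5; a_2 = (53/5)/(16/3) = 159/80
  n = 3: D(3) = 3(3 + 2/3) = 11; numerator = -4(159/80) + 1(-12/5) = -207/20; a_3 = (-207/20)/(11) = -207/220

r = -1/3; a_0 = 1; a_1 = -12/5; a_2 = 159/80; a_3 = -207/220


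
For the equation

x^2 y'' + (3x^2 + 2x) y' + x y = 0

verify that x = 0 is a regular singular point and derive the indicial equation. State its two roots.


Divide by x^2 to reach normal form y'' + P_1(x) y' + P_2(x) y = 0 with P_1(x) = 3 + 2/x and P_2(x) = 1/x.
x = 0 is a singular point because the y'-coefficient 3 + 2/x has a pole at x = 0 and the y-coefficient 1/x has a pole at x = 0.
It is a regular singular point because x P_1(x) = p(x) = 3x + 2 and x^2 P_2(x) = q(x) = x are polynomials, hence analytic at x = 0.
p(0) = 2,  q(0) = 0.
Indicial equation: r(r-1) + p(0) r + q(0) = 0, i.e. r^2 + (p(0) - 1) r + q(0) = 0, i.e. r^2 + 1 r = 0.
Discriminant: (1)^2 - 4(0) = 1, so r = (-1 ± 1)/2.
Solving: r_1 = 0, r_2 = -1.

indicial: r^2 + 1 r = 0; roots r_1 = 0, r_2 = -1


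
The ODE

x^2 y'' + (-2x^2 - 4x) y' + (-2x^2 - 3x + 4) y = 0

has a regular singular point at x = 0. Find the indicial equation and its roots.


Divide by x^2 to reach normal form y'' + P_1(x) y' + P_2(x) y = 0 with P_1(x) = -2 - 4/x and P_2(x) = -2 - 3/x + 4/x^2.
x = 0 is a singular point because the y'-coefficient -2 - 4/x has a pole at x = 0 and the y-coefficient -2 - 3/x + 4/x^2 has a pole at x = 0.
It is a regular singular point because x P_1(x) = p(x) = -2x - 4 and x^2 P_2(x) = q(x) = -2x^2 - 3x + 4 are polynomials, hence analytic at x = 0.
p(0) = -4,  q(0) = 4.
Indicial equation: r(r-1) + p(0) r + q(0) = 0, i.e. r^2 + (p(0) - 1) r + q(0) = 0, i.e. r^2 - 5 r + 4 = 0.
Discriminant: (-5)^2 - 4(4) = 9, so r = (5 ± 3)/2.
Solving: r_1 = 4, r_2 = 1.

indicial: r^2 - 5 r + 4 = 0; roots r_1 = 4, r_2 = 1


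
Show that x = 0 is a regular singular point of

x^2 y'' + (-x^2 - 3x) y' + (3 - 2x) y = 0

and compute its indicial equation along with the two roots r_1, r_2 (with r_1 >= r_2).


Divide by x^2 to reach normal form y'' + P_1(x) y' + P_2(x) y = 0 with P_1(x) = -1 - 3/x and P_2(x) = -2/x + 3/x^2.
x = 0 is a singular point because the y'-coefficient -1 - 3/x has a pole at x = 0 and the y-coefficient -2/x + 3/x^2 has a pole at x = 0.
It is a regular singular point because x P_1(x) = p(x) = -x - 3 and x^2 P_2(x) = q(x) = 3 - 2x are polynomials, hence analytic at x = 0.
p(0) = -3,  q(0) = 3.
Indicial equation: r(r-1) + p(0) r + q(0) = 0, i.e. r^2 + (p(0) - 1) r + q(0) = 0, i.e. r^2 - 4 r + 3 = 0.
Discriminant: (-4)^2 - 4(3) = 4, so r = (4 ± 2)/2.
Solving: r_1 = 3, r_2 = 1.

indicial: r^2 - 4 r + 3 = 0; roots r_1 = 3, r_2 = 1


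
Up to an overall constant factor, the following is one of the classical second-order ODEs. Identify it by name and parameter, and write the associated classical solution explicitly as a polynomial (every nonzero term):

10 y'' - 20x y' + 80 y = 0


All three coefficients share the factor 10; dividing through by 10 gives  y'' - 2x y' + 8 y = 0.
This matches the Hermite equation y'' - 2x y' + 2n y = 0 with 2n = 8, so n = 4; the polynomial solution is H_4(x).
With y = sum_k a_k x^k, matching x^k gives (k+2)(k+1) a_{k+2} = 2(k - n) a_k = 2(k - 4) a_k. The right side vanishes at k = 4, so the series with the parity of 4 terminates at degree 4.
Standard normalization: leading coefficient of H_n is 2^n, so a_4 = 2^4 = 16. Work downward with a_k = (k+1)(k+2) a_{k+2} / (2(k - n)):
  a_2 = (3)(4)(16) / (2(2 - 4)) = 192/(-4) = -48
  a_0 = (1)(2)(-48) / (2(0 - 4)) = -96/(-8) = 12
Hence H_4(x) = 16 x^4 - 48 x^2 + 12.

H_4(x); series = 16 x^4 - 48 x^2 + 12


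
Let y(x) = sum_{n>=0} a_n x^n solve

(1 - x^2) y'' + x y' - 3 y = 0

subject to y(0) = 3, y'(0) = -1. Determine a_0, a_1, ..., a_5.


Ansatz: y(x) = sum_{n>=0} a_n x^n, so y'(x) = sum_{n>=1} n a_n x^(n-1) and y''(x) = sum_{n>=2} n(n-1) a_n x^(n-2).
Substitute into P(x) y'' + Q(x) y' + R(x) y = 0 with P(x) = 1 - x^2, Q(x) = x, R(x) = -3, and match powers of x.
Initial conditions: a_0 = 3, a_1 = -1.
Setting the coefficient of each power of x to zero and solving order by order (substituting the coefficients already found):
  x^0: 2 a_2 - 3 a_0 = 0  ->  2 a_2 = 3 a_0 = 9  ->  a_2 = 9/2
  x^1: 6 a_3 - 2 a_1 = 0  ->  6 a_3 = 2 a_1 = -2  ->  a_3 = -1/3
  x^2: 12 a_4 - 3 a_2 = 0  ->  12 a_4 = 3 a_2 = 27/2  ->  a_4 = 9/8
  x^3: 20 a_5 - 6 a_3 = 0  ->  20 a_5 = 6 a_3 = -2  ->  a_5 = -1/10
Truncated series: y(x) = 3 - x + (9/2) x^2 - (1/3) x^3 + (9/8) x^4 - (1/10) x^5 + O(x^6).

a_0 = 3; a_1 = -1; a_2 = 9/2; a_3 = -1/3; a_4 = 9/8; a_5 = -1/10


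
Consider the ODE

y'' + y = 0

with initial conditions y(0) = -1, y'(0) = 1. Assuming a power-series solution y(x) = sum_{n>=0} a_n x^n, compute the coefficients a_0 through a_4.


Ansatz: y(x) = sum_{n>=0} a_n x^n, so y'(x) = sum_{n>=1} n a_n x^(n-1) and y''(x) = sum_{n>=2} n(n-1) a_n x^(n-2).
Substitute into P(x) y'' + Q(x) y' + R(x) y = 0 with P(x) = 1, Q(x) = 0, R(x) = 1, and match powers of x.
Initial conditions: a_0 = -1, a_1 = 1.
Setting the coefficient of each power of x to zero and solving order by order (substituting the coefficients already found):
  x^0: 2 a_2 + a_0 = 0  ->  2 a_2 = -a_0 = 1  ->  a_2 = 1/2
  x^1: 6 a_3 + a_1 = 0  ->  6 a_3 = -a_1 = -1  ->  a_3 = -1/6
  x^2: 12 a_4 + a_2 = 0  ->  12 a_4 = -a_2 = -1/2  ->  a_4 = -1/24
Truncated series: y(x) = -1 + x + (1/2) x^2 - (1/6) x^3 - (1/24) x^4 + O(x^5).

a_0 = -1; a_1 = 1; a_2 = 1/2; a_3 = -1/6; a_4 = -1/24


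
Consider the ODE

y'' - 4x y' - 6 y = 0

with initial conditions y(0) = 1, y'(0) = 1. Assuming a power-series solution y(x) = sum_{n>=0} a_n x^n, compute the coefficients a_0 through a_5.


Ansatz: y(x) = sum_{n>=0} a_n x^n, so y'(x) = sum_{n>=1} n a_n x^(n-1) and y''(x) = sum_{n>=2} n(n-1) a_n x^(n-2).
Substitute into P(x) y'' + Q(x) y' + R(x) y = 0 with P(x) = 1, Q(x) = -4x, R(x) = -6, and match powers of x.
Initial conditions: a_0 = 1, a_1 = 1.
Setting the coefficient of each power of x to zero and solving order by order (substituting the coefficients already found):
  x^0: 2 a_2 - 6 a_0 = 0  ->  2 a_2 = 6 a_0 = 6  ->  a_2 = 3
  x^1: 6 a_3 - 10 a_1 = 0  ->  6 a_3 = 10 a_1 = 10  ->  a_3 = 5/3
  x^2: 12 a_4 - 14 a_2 = 0  ->  12 a_4 = 14 a_2 = 42  ->  a_4 = 7/2
  x^3: 20 a_5 - 18 a_3 = 0  ->  20 a_5 = 18 a_3 = 30  ->  a_5 = 3/2
Truncated series: y(x) = 1 + x + 3 x^2 + (5/3) x^3 + (7/2) x^4 + (3/2) x^5 + O(x^6).

a_0 = 1; a_1 = 1; a_2 = 3; a_3 = 5/3; a_4 = 7/2; a_5 = 3/2


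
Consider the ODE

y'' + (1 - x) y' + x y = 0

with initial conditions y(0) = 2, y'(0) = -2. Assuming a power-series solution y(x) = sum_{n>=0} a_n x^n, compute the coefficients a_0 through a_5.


Ansatz: y(x) = sum_{n>=0} a_n x^n, so y'(x) = sum_{n>=1} n a_n x^(n-1) and y''(x) = sum_{n>=2} n(n-1) a_n x^(n-2).
Substitute into P(x) y'' + Q(x) y' + R(x) y = 0 with P(x) = 1, Q(x) = 1 - x, R(x) = x, and match powers of x.
Initial conditions: a_0 = 2, a_1 = -2.
Setting the coefficient of each power of x to zero and solving order by order (substituting the coefficients already found):
  x^0: 2 a_2 + a_1 = 0  ->  2 a_2 = -a_1 = 2  ->  a_2 = 1
  x^1: 6 a_3 + 2 a_2 - a_1 + a_0 = 0  ->  6 a_3 = -2 a_2 + a_1 - a_0 = -6  ->  a_3 = -1
  x^2: 12 a_4 + 3 a_3 - 2 a_2 + a_1 = 0  ->  12 a_4 = -3 a_3 + 2 a_2 - a_1 = 7  ->  a_4 = 7/12
  x^3: 20 a_5 + 4 a_4 - 3 a_3 + a_2 = 0  ->  20 a_5 = -4 a_4 + 3 a_3 - a_2 = -19/3  ->  a_5 = -19/60
Truncated series: y(x) = 2 - 2 x + x^2 - x^3 + (7/12) x^4 - (19/60) x^5 + O(x^6).

a_0 = 2; a_1 = -2; a_2 = 1; a_3 = -1; a_4 = 7/12; a_5 = -19/60


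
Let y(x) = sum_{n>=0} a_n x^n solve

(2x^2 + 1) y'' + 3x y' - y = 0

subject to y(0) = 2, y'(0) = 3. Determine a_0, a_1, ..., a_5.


Ansatz: y(x) = sum_{n>=0} a_n x^n, so y'(x) = sum_{n>=1} n a_n x^(n-1) and y''(x) = sum_{n>=2} n(n-1) a_n x^(n-2).
Substitute into P(x) y'' + Q(x) y' + R(x) y = 0 with P(x) = 2x^2 + 1, Q(x) = 3x, R(x) = -1, and match powers of x.
Initial conditions: a_0 = 2, a_1 = 3.
Setting the coefficient of each power of x to zero and solving order by order (substituting the coefficients already found):
  x^0: 2 a_2 - a_0 = 0  ->  2 a_2 = a_0 = 2  ->  a_2 = 1
  x^1: 6 a_3 + 2 a_1 = 0  ->  6 a_3 = -2 a_1 = -6  ->  a_3 = -1
  x^2: 12 a_4 + 9 a_2 = 0  ->  12 a_4 = -9 a_2 = -9  ->  a_4 = -3/4
  x^3: 20 a_5 + 20 a_3 = 0  ->  20 a_5 = -20 a_3 = 20  ->  a_5 = 1
Truncated series: y(x) = 2 + 3 x + x^2 - x^3 - (3/4) x^4 + x^5 + O(x^6).

a_0 = 2; a_1 = 3; a_2 = 1; a_3 = -1; a_4 = -3/4; a_5 = 1


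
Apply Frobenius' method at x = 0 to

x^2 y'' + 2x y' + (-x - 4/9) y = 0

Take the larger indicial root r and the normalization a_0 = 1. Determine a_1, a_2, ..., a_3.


Write in Frobenius form y'' + (p(x)/x) y' + (q(x)/x^2) y = 0:
  p(x) = 2,  q(x) = -x - 4/9.
Indicial equation: r(r-1) + (2) r + (-4/9) = 0 -> roots r_1 = 1/3, r_2 = -4/3.
Take r = r_1 = 1/3. Let y(x) = x^r sum_{n>=0} a_n x^n with a_0 = 1.
Substitute y = x^r sum a_n x^n and match x^{r+n}. The recurrence is
  D(n) a_n - 1 a_{n-1} = 0,  where D(n) = (r+n)(r+n-1) + (2)(r+n) + (-4/9).
  a_n = 1 / D(n) * a_{n-1}.
Since the indicial polynomial factors as (r - r_1)(r - r_2), D(n) = (r_1 + n - r_1)(r_1 + n - r_2) = n(n + 5/3).
Evaluating step by step (a_0 = 1):
  n = 1: D(1) = 1(1 + 5/3) = 8/3; numerator = 1(1) = 1; a_1 = (1)/(8/3) = 3/8
  n = 2: D(2) = 2(2 + 5/3) = 22/3; numerator = 1(3/8) = 3/8; a_2 = (3/8)/(22/3) = 9/176
  n = 3: D(3) = 3(3 + 5/3) = 14; numerator = 1(9/176) = 9/176; a_3 = (9/176)/(14) = 9/2464

r = 1/3; a_0 = 1; a_1 = 3/8; a_2 = 9/176; a_3 = 9/2464


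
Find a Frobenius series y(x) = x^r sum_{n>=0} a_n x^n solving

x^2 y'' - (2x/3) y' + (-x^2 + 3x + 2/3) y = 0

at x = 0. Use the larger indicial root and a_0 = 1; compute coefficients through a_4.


Write in Frobenius form y'' + (p(x)/x) y' + (q(x)/x^2) y = 0:
  p(x) = -2/3,  q(x) = -x^2 + 3x + 2/3.
Indicial equation: r(r-1) + (-2/3) r + (2/3) = 0 -> roots r_1 = 1, r_2 = 2/3.
Take r = r_1 = 1. Let y(x) = x^r sum_{n>=0} a_n x^n with a_0 = 1.
Substitute y = x^r sum a_n x^n and match x^{r+n}. The recurrence is
  D(n) a_n + 3 a_{n-1} - 1 a_{n-2} = 0,  where D(n) = (r+n)(r+n-1) + (-2/3)(r+n) + (2/3).
  a_n = [-3 a_{n-1} + 1 a_{n-2}] / D(n).
Since the indicial polynomial factors as (r - r_1)(r - r_2), D(n) = (r_1 + n - r_1)(r_1 + n - r_2) = n(n + 1/3).
Evaluating step by step (a_0 = 1):
  n = 1: D(1) = 1(1 + 1/3) = 4/3; numerator = -3(1) = -3; a_1 = (-3)/(4/3) = -9/4
  n = 2: D(2) = 2(2 + 1/3) = 14/3; numerator = -3(-9/4) + 1(1) = 31/4; a_2 = (31/4)/(14/3) = 93/56
  n = 3: D(3) = 3(3 + 1/3) = 10; numerator = -3(93/56) + 1(-9/4) = -405/56; a_3 = (-405/56)/(10) = -81/112
  n = 4: D(4) = 4(4 + 1/3) = 52/3; numerator = -3(-81/112) + 1(93/56) = 429/112; a_4 = (429/112)/(52/3) = 99/448

r = 1; a_0 = 1; a_1 = -9/4; a_2 = 93/56; a_3 = -81/112; a_4 = 99/448


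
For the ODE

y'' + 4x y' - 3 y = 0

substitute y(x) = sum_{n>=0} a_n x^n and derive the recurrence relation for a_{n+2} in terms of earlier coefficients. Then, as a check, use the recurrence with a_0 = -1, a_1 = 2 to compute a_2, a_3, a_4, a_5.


Substitute y = sum_n a_n x^n.
y''(x) has coefficient (n+2)(n+1) a_{n+2} at x^n;
4 x y'(x) has coefficient 4 n a_n at x^n (shift);
-3 y(x) has coefficient -3 a_n at x^n.
Matching x^n: (n+2)(n+1) a_{n+2} + (4n - 3) a_n = 0.
Thus a_{n+2} = (-4n + 3) / ((n+1)(n+2)) * a_n.

Check with a_0 = -1, a_1 = 2 (apply the recurrence for n = 0, 1, 2, 3): a_0 = -1, a_1 = 2, a_2 = -3/2, a_3 = -1/3, a_4 = 5/8, a_5 = 3/20.

a_(n+2) = (-4n + 3) / ((n+1)(n+2)) * a_n; check: a_0 = -1, a_1 = 2, a_2 = -3/2, a_3 = -1/3, a_4 = 5/8, a_5 = 3/20


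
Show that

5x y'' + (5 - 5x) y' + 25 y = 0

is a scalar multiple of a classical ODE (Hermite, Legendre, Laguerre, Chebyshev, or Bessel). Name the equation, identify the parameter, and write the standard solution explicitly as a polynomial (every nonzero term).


All three coefficients share the factor 5; dividing through by 5 gives  x y'' + (1 - x) y' + 5 y = 0.
This matches the Laguerre equation x y'' + (1 - x) y' + n y = 0 with n = 5; the polynomial solution is L_5(x).
With y = sum_k a_k x^k, matching x^k gives (k+1)k a_{k+1} + (k+1) a_{k+1} - k a_k + n a_k = 0, i.e. (k+1)^2 a_{k+1} = (k - n) a_k = (k - 5) a_k. The right side vanishes at k = 5, so the series terminates at degree 5.
Standard normalization L_n(0) = 1 gives a_0 = 1. Work upward with a_{k+1} = (k - 5) a_k / (k+1)^2:
  a_1 = (0 - 5)(1) / 1^2 = -5/1 = -5
  a_2 = (1 - 5)(-5) / 2^2 = 20/4 = 5
  a_3 = (2 - 5)(5) / 3^2 = -15/9 = -5/3
  a_4 = (3 - 5)(-5/3) / 4^2 = (10/3)/16 = 5/24
  a_5 = (4 - 5)(5/24) / 5^2 = (-5/24)/25 = -1/120
Hence L_5(x) = -x^5/120 + 5 x^4/24 - 5 x^3/3 + 5 x^2 - 5 x + 1.

L_5(x); series = -x^5/120 + 5 x^4/24 - 5 x^3/3 + 5 x^2 - 5 x + 1


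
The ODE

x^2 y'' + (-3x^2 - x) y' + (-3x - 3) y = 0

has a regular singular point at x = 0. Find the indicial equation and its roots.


Divide by x^2 to reach normal form y'' + P_1(x) y' + P_2(x) y = 0 with P_1(x) = -3 - 1/x and P_2(x) = -3/x - 3/x^2.
x = 0 is a singular point because the y'-coefficient -3 - 1/x has a pole at x = 0 and the y-coefficient -3/x - 3/x^2 has a pole at x = 0.
It is a regular singular point because x P_1(x) = p(x) = -3x - 1 and x^2 P_2(x) = q(x) = -3x - 3 are polynomials, hence analytic at x = 0.
p(0) = -1,  q(0) = -3.
Indicial equation: r(r-1) + p(0) r + q(0) = 0, i.e. r^2 + (p(0) - 1) r + q(0) = 0, i.e. r^2 - 2 r - 3 = 0.
Discriminant: (-2)^2 - 4(-3) = 16, so r = (2 ± 4)/2.
Solving: r_1 = 3, r_2 = -1.

indicial: r^2 - 2 r - 3 = 0; roots r_1 = 3, r_2 = -1


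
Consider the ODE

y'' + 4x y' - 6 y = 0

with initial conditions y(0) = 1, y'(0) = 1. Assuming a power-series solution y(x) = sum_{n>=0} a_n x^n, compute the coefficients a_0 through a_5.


Ansatz: y(x) = sum_{n>=0} a_n x^n, so y'(x) = sum_{n>=1} n a_n x^(n-1) and y''(x) = sum_{n>=2} n(n-1) a_n x^(n-2).
Substitute into P(x) y'' + Q(x) y' + R(x) y = 0 with P(x) = 1, Q(x) = 4x, R(x) = -6, and match powers of x.
Initial conditions: a_0 = 1, a_1 = 1.
Setting the coefficient of each power of x to zero and solving order by order (substituting the coefficients already found):
  x^0: 2 a_2 - 6 a_0 = 0  ->  2 a_2 = 6 a_0 = 6  ->  a_2 = 3
  x^1: 6 a_3 - 2 a_1 = 0  ->  6 a_3 = 2 a_1 = 2  ->  a_3 = 1/3
  x^2: 12 a_4 + 2 a_2 = 0  ->  12 a_4 = -2 a_2 = -6  ->  a_4 = -1/2
  x^3: 20 a_5 + 6 a_3 = 0  ->  20 a_5 = -6 a_3 = -2  ->  a_5 = -1/10
Truncated series: y(x) = 1 + x + 3 x^2 + (1/3) x^3 - (1/2) x^4 - (1/10) x^5 + O(x^6).

a_0 = 1; a_1 = 1; a_2 = 3; a_3 = 1/3; a_4 = -1/2; a_5 = -1/10


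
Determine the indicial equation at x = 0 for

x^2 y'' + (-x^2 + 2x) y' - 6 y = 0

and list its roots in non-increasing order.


Divide by x^2 to reach normal form y'' + P_1(x) y' + P_2(x) y = 0 with P_1(x) = -1 + 2/x and P_2(x) = -6/x^2.
x = 0 is a singular point because the y'-coefficient -1 + 2/x has a pole at x = 0 and the y-coefficient -6/x^2 has a pole at x = 0.
It is a regular singular point because x P_1(x) = p(x) = 2 - x and x^2 P_2(x) = q(x) = -6 are polynomials, hence analytic at x = 0.
p(0) = 2,  q(0) = -6.
Indicial equation: r(r-1) + p(0) r + q(0) = 0, i.e. r^2 + (p(0) - 1) r + q(0) = 0, i.e. r^2 + 1 r - 6 = 0.
Discriminant: (1)^2 - 4(-6) = 25, so r = (-1 ± 5)/2.
Solving: r_1 = 2, r_2 = -3.

indicial: r^2 + 1 r - 6 = 0; roots r_1 = 2, r_2 = -3


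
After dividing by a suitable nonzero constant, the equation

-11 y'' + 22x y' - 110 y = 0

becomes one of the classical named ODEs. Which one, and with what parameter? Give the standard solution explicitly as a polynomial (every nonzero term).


All three coefficients share the factor -11; dividing through by -11 gives  y'' - 2x y' + 10 y = 0.
This matches the Hermite equation y'' - 2x y' + 2n y = 0 with 2n = 10, so n = 5; the polynomial solution is H_5(x).
With y = sum_k a_k x^k, matching x^k gives (k+2)(k+1) a_{k+2} = 2(k - n) a_k = 2(k - 5) a_k. The right side vanishes at k = 5, so the series with the parity of 5 terminates at degree 5.
Standard normalization: leading coefficient of H_n is 2^n, so a_5 = 2^5 = 32. Work downward with a_k = (k+1)(k+2) a_{k+2} / (2(k - n)):
  a_3 = (4)(5)(32) / (2(3 - 5)) = 640/(-4) = -160
  a_1 = (2)(3)(-160) / (2(1 - 5)) = -960/(-8) = 120
Hence H_5(x) = 32 x^5 - 160 x^3 + 120 x.

H_5(x); series = 32 x^5 - 160 x^3 + 120 x


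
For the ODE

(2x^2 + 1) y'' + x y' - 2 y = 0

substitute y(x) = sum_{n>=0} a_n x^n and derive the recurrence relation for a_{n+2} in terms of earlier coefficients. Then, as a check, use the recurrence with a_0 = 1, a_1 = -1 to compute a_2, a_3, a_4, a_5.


Substitute y = sum_n a_n x^n.
(1 + 2 x^2) y'' contributes (n+2)(n+1) a_{n+2} + 2 n(n-1) a_n at x^n.
x y'(x) contributes n a_n at x^n.
-2 y(x) contributes -2 a_n at x^n.
Matching x^n: (n+2)(n+1) a_{n+2} + (2 n(n-1) + n - 2) a_n = 0.
Thus a_{n+2} = (-2 n(n-1) - n + 2) / ((n+1)(n+2)) * a_n.

Check with a_0 = 1, a_1 = -1 (apply the recurrence for n = 0, 1, 2, 3): a_0 = 1, a_1 = -1, a_2 = 1, a_3 = -1/6, a_4 = -1/3, a_5 = 13/120.

a_(n+2) = (-2 n(n-1) - n + 2) / ((n+1)(n+2)) * a_n; check: a_0 = 1, a_1 = -1, a_2 = 1, a_3 = -1/6, a_4 = -1/3, a_5 = 13/120


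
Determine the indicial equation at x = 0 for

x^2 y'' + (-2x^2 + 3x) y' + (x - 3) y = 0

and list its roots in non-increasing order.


Divide by x^2 to reach normal form y'' + P_1(x) y' + P_2(x) y = 0 with P_1(x) = -2 + 3/x and P_2(x) = 1/x - 3/x^2.
x = 0 is a singular point because the y'-coefficient -2 + 3/x has a pole at x = 0 and the y-coefficient 1/x - 3/x^2 has a pole at x = 0.
It is a regular singular point because x P_1(x) = p(x) = 3 - 2x and x^2 P_2(x) = q(x) = x - 3 are polynomials, hence analytic at x = 0.
p(0) = 3,  q(0) = -3.
Indicial equation: r(r-1) + p(0) r + q(0) = 0, i.e. r^2 + (p(0) - 1) r + q(0) = 0, i.e. r^2 + 2 r - 3 = 0.
Discriminant: (2)^2 - 4(-3) = 16, so r = (-2 ± 4)/2.
Solving: r_1 = 1, r_2 = -3.

indicial: r^2 + 2 r - 3 = 0; roots r_1 = 1, r_2 = -3


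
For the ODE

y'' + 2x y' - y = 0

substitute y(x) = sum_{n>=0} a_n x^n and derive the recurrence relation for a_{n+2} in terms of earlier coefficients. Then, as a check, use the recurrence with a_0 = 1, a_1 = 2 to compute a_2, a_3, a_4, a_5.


Substitute y = sum_n a_n x^n.
y''(x) has coefficient (n+2)(n+1) a_{n+2} at x^n;
2 x y'(x) has coefficient 2 n a_n at x^n (shift);
-y(x) has coefficient -1 a_n at x^n.
Matching x^n: (n+2)(n+1) a_{n+2} + (2n - 1) a_n = 0.
Thus a_{n+2} = (-2n + 1) / ((n+1)(n+2)) * a_n.

Check with a_0 = 1, a_1 = 2 (apply the recurrence for n = 0, 1, 2, 3): a_0 = 1, a_1 = 2, a_2 = 1/2, a_3 = -1/3, a_4 = -1/8, a_5 = 1/12.

a_(n+2) = (-2n + 1) / ((n+1)(n+2)) * a_n; check: a_0 = 1, a_1 = 2, a_2 = 1/2, a_3 = -1/3, a_4 = -1/8, a_5 = 1/12


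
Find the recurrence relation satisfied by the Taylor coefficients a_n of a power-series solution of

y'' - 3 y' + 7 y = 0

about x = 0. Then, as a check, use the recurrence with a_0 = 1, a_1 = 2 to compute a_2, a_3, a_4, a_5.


Substitute y = sum_n a_n x^n.
y''(x) has coefficient (n+2)(n+1) a_{n+2} at x^n;
-3 y'(x) has coefficient -3 (n+1) a_{n+1} at x^n;
7 y(x) has coefficient 7 a_n at x^n.
Matching x^n: (n+2)(n+1) a_{n+2} - 3 (n+1) a_{n+1} + 7 a_n = 0.
Thus a_{n+2} = [3 (n+1) a_{n+1} - 7 a_n] / ((n+1)(n+2)).

Check with a_0 = 1, a_1 = 2 (apply the recurrence for n = 0, 1, 2, 3): a_0 = 1, a_1 = 2, a_2 = -1/2, a_3 = -17/6, a_4 = -11/6, a_5 = -13/120.

a_(n+2) = [3 (n+1) a_(n+1) - 7 a_n] / ((n+1)(n+2)); check: a_0 = 1, a_1 = 2, a_2 = -1/2, a_3 = -17/6, a_4 = -11/6, a_5 = -13/120


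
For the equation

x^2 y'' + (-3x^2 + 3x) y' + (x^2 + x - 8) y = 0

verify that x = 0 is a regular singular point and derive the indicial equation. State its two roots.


Divide by x^2 to reach normal form y'' + P_1(x) y' + P_2(x) y = 0 with P_1(x) = -3 + 3/x and P_2(x) = 1 + 1/x - 8/x^2.
x = 0 is a singular point because the y'-coefficient -3 + 3/x has a pole at x = 0 and the y-coefficient 1 + 1/x - 8/x^2 has a pole at x = 0.
It is a regular singular point because x P_1(x) = p(x) = 3 - 3x and x^2 P_2(x) = q(x) = x^2 + x - 8 are polynomials, hence analytic at x = 0.
p(0) = 3,  q(0) = -8.
Indicial equation: r(r-1) + p(0) r + q(0) = 0, i.e. r^2 + (p(0) - 1) r + q(0) = 0, i.e. r^2 + 2 r - 8 = 0.
Discriminant: (2)^2 - 4(-8) = 36, so r = (-2 ± 6)/2.
Solving: r_1 = 2, r_2 = -4.

indicial: r^2 + 2 r - 8 = 0; roots r_1 = 2, r_2 = -4


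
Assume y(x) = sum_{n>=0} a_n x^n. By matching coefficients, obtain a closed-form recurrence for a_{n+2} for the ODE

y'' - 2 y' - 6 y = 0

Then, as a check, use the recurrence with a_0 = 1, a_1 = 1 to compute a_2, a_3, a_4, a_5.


Substitute y = sum_n a_n x^n.
y''(x) has coefficient (n+2)(n+1) a_{n+2} at x^n;
-2 y'(x) has coefficient -2 (n+1) a_{n+1} at x^n;
-6 y(x) has coefficient -6 a_n at x^n.
Matching x^n: (n+2)(n+1) a_{n+2} - 2 (n+1) a_{n+1} - 6 a_n = 0.
Thus a_{n+2} = [2 (n+1) a_{n+1} + 6 a_n] / ((n+1)(n+2)).

Check with a_0 = 1, a_1 = 1 (apply the recurrence for n = 0, 1, 2, 3): a_0 = 1, a_1 = 1, a_2 = 4, a_3 = 11/3, a_4 = 23/6, a_5 = 79/30.

a_(n+2) = [2 (n+1) a_(n+1) + 6 a_n] / ((n+1)(n+2)); check: a_0 = 1, a_1 = 1, a_2 = 4, a_3 = 11/3, a_4 = 23/6, a_5 = 79/30


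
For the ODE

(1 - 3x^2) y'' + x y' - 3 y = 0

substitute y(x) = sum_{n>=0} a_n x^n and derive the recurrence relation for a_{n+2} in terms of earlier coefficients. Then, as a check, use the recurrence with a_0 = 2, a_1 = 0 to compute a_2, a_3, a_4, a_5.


Substitute y = sum_n a_n x^n.
(1 - 3 x^2) y'' contributes (n+2)(n+1) a_{n+2} - 3 n(n-1) a_n at x^n.
x y'(x) contributes n a_n at x^n.
-3 y(x) contributes -3 a_n at x^n.
Matching x^n: (n+2)(n+1) a_{n+2} + (-3 n(n-1) + n - 3) a_n = 0.
Thus a_{n+2} = (3 n(n-1) - n + 3) / ((n+1)(n+2)) * a_n.

Check with a_0 = 2, a_1 = 0 (apply the recurrence for n = 0, 1, 2, 3): a_0 = 2, a_1 = 0, a_2 = 3, a_3 = 0, a_4 = 7/4, a_5 = 0.

a_(n+2) = (3 n(n-1) - n + 3) / ((n+1)(n+2)) * a_n; check: a_0 = 2, a_1 = 0, a_2 = 3, a_3 = 0, a_4 = 7/4, a_5 = 0


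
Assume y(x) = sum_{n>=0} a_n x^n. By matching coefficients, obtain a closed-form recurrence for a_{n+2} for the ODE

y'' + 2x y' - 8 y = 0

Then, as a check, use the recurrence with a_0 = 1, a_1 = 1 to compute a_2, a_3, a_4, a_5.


Substitute y = sum_n a_n x^n.
y''(x) has coefficient (n+2)(n+1) a_{n+2} at x^n;
2 x y'(x) has coefficient 2 n a_n at x^n (shift);
-8 y(x) has coefficient -8 a_n at x^n.
Matching x^n: (n+2)(n+1) a_{n+2} + (2n - 8) a_n = 0.
Thus a_{n+2} = (-2n + 8) / ((n+1)(n+2)) * a_n.

Check with a_0 = 1, a_1 = 1 (apply the recurrence for n = 0, 1, 2, 3): a_0 = 1, a_1 = 1, a_2 = 4, a_3 = 1, a_4 = 4/3, a_5 = 1/10.

a_(n+2) = (-2n + 8) / ((n+1)(n+2)) * a_n; check: a_0 = 1, a_1 = 1, a_2 = 4, a_3 = 1, a_4 = 4/3, a_5 = 1/10


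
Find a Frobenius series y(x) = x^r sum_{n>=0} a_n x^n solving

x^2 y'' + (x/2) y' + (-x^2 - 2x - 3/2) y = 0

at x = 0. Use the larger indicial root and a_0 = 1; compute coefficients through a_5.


Write in Frobenius form y'' + (p(x)/x) y' + (q(x)/x^2) y = 0:
  p(x) = 1/2,  q(x) = -x^2 - 2x - 3/2.
Indicial equation: r(r-1) + (1/2) r + (-3/2) = 0 -> roots r_1 = 3/2, r_2 = -1.
Take r = r_1 = 3/2. Let y(x) = x^r sum_{n>=0} a_n x^n with a_0 = 1.
Substitute y = x^r sum a_n x^n and match x^{r+n}. The recurrence is
  D(n) a_n - 2 a_{n-1} - 1 a_{n-2} = 0,  where D(n) = (r+n)(r+n-1) + (1/2)(r+n) + (-3/2).
  a_n = [2 a_{n-1} + 1 a_{n-2}] / D(n).
Since the indicial polynomial factors as (r - r_1)(r - r_2), D(n) = (r_1 + n - r_1)(r_1 + n - r_2) = n(n + 5/2).
Evaluating step by step (a_0 = 1):
  n = 1: D(1) = 1(1 + 5/2) = 7/2; numerator = 2(1) = 2; a_1 = (2)/(7/2) = 4/7
  n = 2: D(2) = 2(2 + 5/2) = 9; numerator = 2(4/7) + 1(1) = 15/7; a_2 = (15/7)/(9) = 5/21
  n = 3: D(3) = 3(3 + 5/2) = 33/2; numerator = 2(5/21) + 1(4/7) = 22/21; a_3 = (22/21)/(33/2) = 4/63
  n = 4: D(4) = 4(4 + 5/2) = 26; numerator = 2(4/63) + 1(5/21) = 23/63; a_4 = (23/63)/(26) = 23/1638
  n = 5: D(5) = 5(5 + 5/2) = 75/2; numerator = 2(23/1638) + 1(4/63) = 25/273; a_5 = (25/273)/(75/2) = 2/819

r = 3/2; a_0 = 1; a_1 = 4/7; a_2 = 5/21; a_3 = 4/63; a_4 = 23/1638; a_5 = 2/819


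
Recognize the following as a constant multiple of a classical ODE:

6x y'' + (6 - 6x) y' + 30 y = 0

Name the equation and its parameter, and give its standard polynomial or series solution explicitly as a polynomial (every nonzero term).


All three coefficients share the factor 6; dividing through by 6 gives  x y'' + (1 - x) y' + 5 y = 0.
This matches the Laguerre equation x y'' + (1 - x) y' + n y = 0 with n = 5; the polynomial solution is L_5(x).
With y = sum_k a_k x^k, matching x^k gives (k+1)k a_{k+1} + (k+1) a_{k+1} - k a_k + n a_k = 0, i.e. (k+1)^2 a_{k+1} = (k - n) a_k = (k - 5) a_k. The right side vanishes at k = 5, so the series terminates at degree 5.
Standard normalization L_n(0) = 1 gives a_0 = 1. Work upward with a_{k+1} = (k - 5) a_k / (k+1)^2:
  a_1 = (0 - 5)(1) / 1^2 = -5/1 = -5
  a_2 = (1 - 5)(-5) / 2^2 = 20/4 = 5
  a_3 = (2 - 5)(5) / 3^2 = -15/9 = -5/3
  a_4 = (3 - 5)(-5/3) / 4^2 = (10/3)/16 = 5/24
  a_5 = (4 - 5)(5/24) / 5^2 = (-5/24)/25 = -1/120
Hence L_5(x) = -x^5/120 + 5 x^4/24 - 5 x^3/3 + 5 x^2 - 5 x + 1.

L_5(x); series = -x^5/120 + 5 x^4/24 - 5 x^3/3 + 5 x^2 - 5 x + 1


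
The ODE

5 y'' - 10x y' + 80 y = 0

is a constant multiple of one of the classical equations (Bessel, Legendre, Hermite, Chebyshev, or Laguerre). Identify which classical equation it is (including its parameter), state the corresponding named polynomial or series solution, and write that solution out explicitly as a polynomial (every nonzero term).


All three coefficients share the factor 5; dividing through by 5 gives  y'' - 2x y' + 16 y = 0.
This matches the Hermite equation y'' - 2x y' + 2n y = 0 with 2n = 16, so n = 8; the polynomial solution is H_8(x).
With y = sum_k a_k x^k, matching x^k gives (k+2)(k+1) a_{k+2} = 2(k - n) a_k = 2(k - 8) a_k. The right side vanishes at k = 8, so the series with the parity of 8 terminates at degree 8.
Standard normalization: leading coefficient of H_n is 2^n, so a_8 = 2^8 = 256. Work downward with a_k = (k+1)(k+2) a_{k+2} / (2(k - n)):
  a_6 = (7)(8)(256) / (2(6 - 8)) = 14336/(-4) = -3584
  a_4 = (5)(6)(-3584) / (2(4 - 8)) = -107520/(-8) = 13440
  a_2 = (3)(4)(13440) / (2(2 - 8)) = 161280/(-12) = -13440
  a_0 = (1)(2)(-13440) / (2(0 - 8)) = -26880/(-16) = 1680
Hence H_8(x) = 256 x^8 - 3584 x^6 + 13440 x^4 - 13440 x^2 + 1680.

H_8(x); series = 256 x^8 - 3584 x^6 + 13440 x^4 - 13440 x^2 + 1680


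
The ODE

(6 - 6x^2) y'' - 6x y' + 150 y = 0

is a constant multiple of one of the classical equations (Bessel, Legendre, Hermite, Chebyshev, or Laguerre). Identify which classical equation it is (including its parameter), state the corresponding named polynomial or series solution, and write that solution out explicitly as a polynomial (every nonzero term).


All three coefficients share the factor 6; dividing through by 6 gives  (1 - x^2) y'' - x y' + 25 y = 0.
This matches the Chebyshev equation (1 - x^2) y'' - x y' + n^2 y = 0 (note the -x y' term, not -2x y') with n^2 = 25, so n = 5; the polynomial solution is T_5(x).
With y = sum_k a_k x^k, matching x^k gives (k+2)(k+1) a_{k+2} = (k^2 - n^2) a_k = (k - 5)(k + 5) a_k. The right side vanishes at k = 5, so the series with the parity of 5 terminates at degree 5.
Standard normalization: leading coefficient of T_n is 2^(n-1), so a_5 = 2^4 = 16. Work downward with a_k = (k+1)(k+2) a_{k+2} / ((k - 5)(k + 5)):
  a_3 = (4)(5)(16) / ((3 - 5)(3 + 5)) = 320/(-16) = -20
  a_1 = (2)(3)(-20) / ((1 - 5)(1 + 5)) = -120/(-24) = 5
Hence T_5(x) = 16 x^5 - 20 x^3 + 5 x.

T_5(x); series = 16 x^5 - 20 x^3 + 5 x


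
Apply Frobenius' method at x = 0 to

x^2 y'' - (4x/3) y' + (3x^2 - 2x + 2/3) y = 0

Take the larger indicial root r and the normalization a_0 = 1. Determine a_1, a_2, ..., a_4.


Write in Frobenius form y'' + (p(x)/x) y' + (q(x)/x^2) y = 0:
  p(x) = -4/3,  q(x) = 3x^2 - 2x + 2/3.
Indicial equation: r(r-1) + (-4/3) r + (2/3) = 0 -> roots r_1 = 2, r_2 = 1/3.
Take r = r_1 = 2. Let y(x) = x^r sum_{n>=0} a_n x^n with a_0 = 1.
Substitute y = x^r sum a_n x^n and match x^{r+n}. The recurrence is
  D(n) a_n - 2 a_{n-1} + 3 a_{n-2} = 0,  where D(n) = (r+n)(r+n-1) + (-4/3)(r+n) + (2/3).
  a_n = [2 a_{n-1} - 3 a_{n-2}] / D(n).
Since the indicial polynomial factors as (r - r_1)(r - r_2), D(n) = (r_1 + n - r_1)(r_1 + n - r_2) = n(n + 5/3).
Evaluating step by step (a_0 = 1):
  n = 1: D(1) = 1(1 + 5/3) = 8/3; numerator = 2(1) = 2; a_1 = (2)/(8/3) = 3/4
  n = 2: D(2) = 2(2 + 5/3) = 22/3; numerator = 2(3/4) - 3(1) = -3/2; a_2 = (-3/2)/(22/3) = -9/44
  n = 3: D(3) = 3(3 + 5/3) = 14; numerator = 2(-9/44) - 3(3/4) = -117/44; a_3 = (-117/44)/(14) = -117/616
  n = 4: D(4) = 4(4 + 5/3) = 68/3; numerator = 2(-117/616) - 3(-9/44) = 18/77; a_4 = (18/77)/(68/3) = 27/2618

r = 2; a_0 = 1; a_1 = 3/4; a_2 = -9/44; a_3 = -117/616; a_4 = 27/2618


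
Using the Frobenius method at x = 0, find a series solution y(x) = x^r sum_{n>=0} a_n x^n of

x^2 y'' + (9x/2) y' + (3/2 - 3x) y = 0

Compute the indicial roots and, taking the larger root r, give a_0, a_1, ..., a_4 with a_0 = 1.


Write in Frobenius form y'' + (p(x)/x) y' + (q(x)/x^2) y = 0:
  p(x) = 9/2,  q(x) = 3/2 - 3x.
Indicial equation: r(r-1) + (9/2) r + (3/2) = 0 -> roots r_1 = -1/2, r_2 = -3.
Take r = r_1 = -1/2. Let y(x) = x^r sum_{n>=0} a_n x^n with a_0 = 1.
Substitute y = x^r sum a_n x^n and match x^{r+n}. The recurrence is
  D(n) a_n - 3 a_{n-1} = 0,  where D(n) = (r+n)(r+n-1) + (9/2)(r+n) + (3/2).
  a_n = 3 / D(n) * a_{n-1}.
Since the indicial polynomial factors as (r - r_1)(r - r_2), D(n) = (r_1 + n - r_1)(r_1 + n - r_2) = n(n + 5/2).
Evaluating step by step (a_0 = 1):
  n = 1: D(1) = 1(1 + 5/2) = 7/2; numerator = 3(1) = 3; a_1 = (3)/(7/2) = 6/7
  n = 2: D(2) = 2(2 + 5/2) = 9; numerator = 3(6/7) = 18/7; a_2 = (18/7)/(9) = 2/7
  n = 3: D(3) = 3(3 + 5/2) = 33/2; numerator = 3(2/7) = 6/7; a_3 = (6/7)/(33/2) = 4/77
  n = 4: D(4) = 4(4 + 5/2) = 26; numerator = 3(4/77) = 12/77; a_4 = (12/77)/(26) = 6/1001

r = -1/2; a_0 = 1; a_1 = 6/7; a_2 = 2/7; a_3 = 4/77; a_4 = 6/1001


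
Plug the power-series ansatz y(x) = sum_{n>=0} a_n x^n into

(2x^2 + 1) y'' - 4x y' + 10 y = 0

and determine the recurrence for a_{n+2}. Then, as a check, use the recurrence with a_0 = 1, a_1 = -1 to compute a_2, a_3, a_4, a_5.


Substitute y = sum_n a_n x^n.
(1 + 2 x^2) y'' contributes (n+2)(n+1) a_{n+2} + 2 n(n-1) a_n at x^n.
-4 x y'(x) contributes -4 n a_n at x^n.
10 y(x) contributes 10 a_n at x^n.
Matching x^n: (n+2)(n+1) a_{n+2} + (2 n(n-1) - 4 n + 10) a_n = 0.
Thus a_{n+2} = (-2 n(n-1) + 4 n - 10) / ((n+1)(n+2)) * a_n.

Check with a_0 = 1, a_1 = -1 (apply the recurrence for n = 0, 1, 2, 3): a_0 = 1, a_1 = -1, a_2 = -5, a_3 = 1, a_4 = 5/2, a_5 = -1/2.

a_(n+2) = (-2 n(n-1) + 4 n - 10) / ((n+1)(n+2)) * a_n; check: a_0 = 1, a_1 = -1, a_2 = -5, a_3 = 1, a_4 = 5/2, a_5 = -1/2


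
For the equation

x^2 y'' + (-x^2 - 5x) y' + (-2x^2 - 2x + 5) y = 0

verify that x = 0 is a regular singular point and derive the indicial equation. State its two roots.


Divide by x^2 to reach normal form y'' + P_1(x) y' + P_2(x) y = 0 with P_1(x) = -1 - 5/x and P_2(x) = -2 - 2/x + 5/x^2.
x = 0 is a singular point because the y'-coefficient -1 - 5/x has a pole at x = 0 and the y-coefficient -2 - 2/x + 5/x^2 has a pole at x = 0.
It is a regular singular point because x P_1(x) = p(x) = -x - 5 and x^2 P_2(x) = q(x) = -2x^2 - 2x + 5 are polynomials, hence analytic at x = 0.
p(0) = -5,  q(0) = 5.
Indicial equation: r(r-1) + p(0) r + q(0) = 0, i.e. r^2 + (p(0) - 1) r + q(0) = 0, i.e. r^2 - 6 r + 5 = 0.
Discriminant: (-6)^2 - 4(5) = 16, so r = (6 ± 4)/2.
Solving: r_1 = 5, r_2 = 1.

indicial: r^2 - 6 r + 5 = 0; roots r_1 = 5, r_2 = 1


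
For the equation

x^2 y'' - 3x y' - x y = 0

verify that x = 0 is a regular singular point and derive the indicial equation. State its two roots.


Divide by x^2 to reach normal form y'' + P_1(x) y' + P_2(x) y = 0 with P_1(x) = -3/x and P_2(x) = -1/x.
x = 0 is a singular point because the y'-coefficient -3/x has a pole at x = 0 and the y-coefficient -1/x has a pole at x = 0.
It is a regular singular point because x P_1(x) = p(x) = -3 and x^2 P_2(x) = q(x) = -x are polynomials, hence analytic at x = 0.
p(0) = -3,  q(0) = 0.
Indicial equation: r(r-1) + p(0) r + q(0) = 0, i.e. r^2 + (p(0) - 1) r + q(0) = 0, i.e. r^2 - 4 r = 0.
Discriminant: (-4)^2 - 4(0) = 16, so r = (4 ± 4)/2.
Solving: r_1 = 4, r_2 = 0.

indicial: r^2 - 4 r = 0; roots r_1 = 4, r_2 = 0


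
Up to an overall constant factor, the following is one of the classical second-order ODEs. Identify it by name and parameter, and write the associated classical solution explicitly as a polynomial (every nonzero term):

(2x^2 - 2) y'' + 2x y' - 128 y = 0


All three coefficients share the factor -2; dividing through by -2 gives  (1 - x^2) y'' - x y' + 64 y = 0.
This matches the Chebyshev equation (1 - x^2) y'' - x y' + n^2 y = 0 (note the -x y' term, not -2x y') with n^2 = 64, so n = 8; the polynomial solution is T_8(x).
With y = sum_k a_k x^k, matching x^k gives (k+2)(k+1) a_{k+2} = (k^2 - n^2) a_k = (k - 8)(k + 8) a_k. The right side vanishes at k = 8, so the series with the parity of 8 terminates at degree 8.
Standard normalization: leading coefficient of T_n is 2^(n-1), so a_8 = 2^7 = 128. Work downward with a_k = (k+1)(k+2) a_{k+2} / ((k - 8)(k + 8)):
  a_6 = (7)(8)(128) / ((6 - 8)(6 + 8)) = 7168/(-28) = -256
  a_4 = (5)(6)(-256) / ((4 - 8)(4 + 8)) = -7680/(-48) = 160
  a_2 = (3)(4)(160) / ((2 - 8)(2 + 8)) = 1920/(-60) = -32
  a_0 = (1)(2)(-32) / ((0 - 8)(0 + 8)) = -64/(-64) = 1
Hence T_8(x) = 128 x^8 - 256 x^6 + 160 x^4 - 32 x^2 + 1.

T_8(x); series = 128 x^8 - 256 x^6 + 160 x^4 - 32 x^2 + 1
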